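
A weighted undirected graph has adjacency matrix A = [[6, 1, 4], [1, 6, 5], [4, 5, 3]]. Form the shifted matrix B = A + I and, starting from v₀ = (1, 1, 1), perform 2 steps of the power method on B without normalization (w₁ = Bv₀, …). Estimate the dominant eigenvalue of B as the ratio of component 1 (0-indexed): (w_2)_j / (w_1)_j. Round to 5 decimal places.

B = A + I has rows (7, 1, 4); (1, 7, 5); (4, 5, 4)
w1 = Bv₀ = (7·1 + 1·1 + 4·1; 1·1 + 7·1 + 5·1; 4·1 + 5·1 + 4·1) = (12, 13, 13)
w2 = Bw1 = (7·12 + 1·13 + 4·13; 1·12 + 7·13 + 5·13; 4·12 + 5·13 + 4·13) = (149, 168, 165)
Ratio: 168/13 = 12.92308

μ ≈ 12.92308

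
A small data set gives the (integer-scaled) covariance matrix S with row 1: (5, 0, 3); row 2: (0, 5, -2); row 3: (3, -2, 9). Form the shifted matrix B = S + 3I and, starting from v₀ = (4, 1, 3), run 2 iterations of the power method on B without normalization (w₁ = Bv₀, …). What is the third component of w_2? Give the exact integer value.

B = S + 3I has rows (8, 0, 3); (0, 8, -2); (3, -2, 12)
w1 = Bv₀ = (8·4 + 0·1 + 3·3; 0·4 + 8·1 + (-2)·3; 3·4 + (-2)·1 + 12·3) = (41, 2, 46)
w2 = Bw1 = (8·41 + 0·2 + 3·46; 0·41 + 8·2 + (-2)·46; 3·41 + (-2)·2 + 12·46) = (466, -76, 671)
Requested component of w2: 671

671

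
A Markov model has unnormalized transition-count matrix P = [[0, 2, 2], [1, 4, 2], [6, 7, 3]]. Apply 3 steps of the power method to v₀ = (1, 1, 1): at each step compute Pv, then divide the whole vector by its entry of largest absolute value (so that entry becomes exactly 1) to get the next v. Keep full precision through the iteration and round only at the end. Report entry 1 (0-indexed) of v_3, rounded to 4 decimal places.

Pv0 = (4.00000, 7.00000, 16.00000); divide by 16.00000 → v1 = (0.25000, 0.43750, 1.00000)
Pv1 = (2.87500, 4.00000, 7.56250); divide by 7.56250 → v2 = (0.38017, 0.52893, 1.00000)
Pv2 = (3.05785, 4.49587, 8.98347); divide by 8.98347 → v3 = (0.34039, 0.50046, 1.00000)
Requested entry of v3: 544/1087 = 0.5005

0.5005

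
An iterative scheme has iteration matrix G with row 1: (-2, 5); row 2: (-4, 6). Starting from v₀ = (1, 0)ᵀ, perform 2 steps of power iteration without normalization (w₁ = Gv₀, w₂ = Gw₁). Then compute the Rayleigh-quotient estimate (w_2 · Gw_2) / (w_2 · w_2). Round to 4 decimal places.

2.5000

w1 = Gv₀ = (-2, -4)
w2 = Gw1 = (-16, -16)
Gw2 = (-48, -32)
w2·Gw2 = (-16)·(-48) + (-16)·(-32) = 1280; w2·w2 = (-16)·(-16) + (-16)·(-16) = 512
λ ≈ 1280/512 = 2.5000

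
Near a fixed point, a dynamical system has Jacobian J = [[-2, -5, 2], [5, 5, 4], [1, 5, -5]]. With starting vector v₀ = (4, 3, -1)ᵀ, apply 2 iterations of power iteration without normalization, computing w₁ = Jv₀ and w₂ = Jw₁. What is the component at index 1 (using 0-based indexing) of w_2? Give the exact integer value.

126

w1 = Jv₀ = (-25, 31, 24)
w2 = Jw1 = (-57, 126, 10)
The requested component of w2 is 126.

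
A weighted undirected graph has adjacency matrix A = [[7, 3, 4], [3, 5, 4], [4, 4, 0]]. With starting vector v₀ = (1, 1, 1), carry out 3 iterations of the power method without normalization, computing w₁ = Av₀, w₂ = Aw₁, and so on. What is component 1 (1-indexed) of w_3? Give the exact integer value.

1980

w1 = Av₀ = (14, 12, 8)
w2 = Aw1 = (166, 134, 104)
w3 = Aw2 = (1980, 1584, 1200)
The requested component of w3 is 1980.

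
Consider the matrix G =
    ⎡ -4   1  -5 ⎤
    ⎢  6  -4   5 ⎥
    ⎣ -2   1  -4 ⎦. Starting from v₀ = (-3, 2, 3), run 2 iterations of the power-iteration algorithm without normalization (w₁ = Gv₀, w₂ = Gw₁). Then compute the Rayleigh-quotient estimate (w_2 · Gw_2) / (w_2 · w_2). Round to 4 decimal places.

w1 = Gv₀ = (-1, -11, -4)
w2 = Gw1 = (13, 18, 7)
Gw2 = (-69, 41, -36)
w2·Gw2 = 13·(-69) + 18·41 + 7·(-36) = -411; w2·w2 = 13·13 + 18·18 + 7·7 = 542
λ ≈ -411/542 = -0.7583

-0.7583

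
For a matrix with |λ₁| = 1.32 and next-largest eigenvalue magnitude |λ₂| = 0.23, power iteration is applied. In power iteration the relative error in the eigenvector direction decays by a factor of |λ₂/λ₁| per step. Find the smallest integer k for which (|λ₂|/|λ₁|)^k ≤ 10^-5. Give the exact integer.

|λ₂/λ₁| = 0.23/1.32 = 0.17424
Need k ≥ ln(10^-5) / ln(0.17424) = -11.5129 / -1.7473 ≈ 6.589
Smallest integer k satisfying the bound: 7

7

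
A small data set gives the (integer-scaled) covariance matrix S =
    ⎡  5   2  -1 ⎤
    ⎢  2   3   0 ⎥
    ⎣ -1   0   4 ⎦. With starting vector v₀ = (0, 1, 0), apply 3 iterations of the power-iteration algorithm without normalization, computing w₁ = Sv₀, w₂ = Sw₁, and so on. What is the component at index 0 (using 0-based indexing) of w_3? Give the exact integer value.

108

w1 = Sv₀ = (5·0 + 2·1 + (-1)·0; 2·0 + 3·1 + 0·0; (-1)·0 + 0·1 + 4·0) = (2, 3, 0)
w2 = Sw1 = (5·2 + 2·3 + (-1)·0; 2·2 + 3·3 + 0·0; (-1)·2 + 0·3 + 4·0) = (16, 13, -2)
w3 = Sw2 = (108, 71, -24)
The requested component of w3 is 108.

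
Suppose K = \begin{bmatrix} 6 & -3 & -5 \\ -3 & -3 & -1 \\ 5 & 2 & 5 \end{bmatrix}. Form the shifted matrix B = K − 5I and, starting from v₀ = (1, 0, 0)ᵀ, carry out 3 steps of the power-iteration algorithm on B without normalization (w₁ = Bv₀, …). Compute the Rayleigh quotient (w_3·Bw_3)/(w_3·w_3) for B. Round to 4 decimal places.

B = K − 5I has rows (1, -3, -5); (-3, -8, -1); (5, 2, 0)
w1 = Bv₀ = (1, -3, 5)
w2 = Bw1 = (-15, 16, -1)
w3 = Bw2 = (-58, -82, -43)
Bw3 = (403, 873, -454)
w3·Bw3 = -75438; w3·w3 = 11937; μ ≈ -75438/11937 = -6.3197

μ ≈ -6.3197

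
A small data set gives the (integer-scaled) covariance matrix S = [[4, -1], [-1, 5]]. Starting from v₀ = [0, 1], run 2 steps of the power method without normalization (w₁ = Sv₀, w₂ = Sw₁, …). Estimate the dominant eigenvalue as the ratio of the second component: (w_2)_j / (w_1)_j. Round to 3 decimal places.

5.200

w1 = Sv₀ = (4·0 + (-1)·1; (-1)·0 + 5·1) = (-1, 5)
w2 = Sw1 = (4·(-1) + (-1)·5; (-1)·(-1) + 5·5) = (-9, 26)
Ratio at component: 26 / 5 = 5.200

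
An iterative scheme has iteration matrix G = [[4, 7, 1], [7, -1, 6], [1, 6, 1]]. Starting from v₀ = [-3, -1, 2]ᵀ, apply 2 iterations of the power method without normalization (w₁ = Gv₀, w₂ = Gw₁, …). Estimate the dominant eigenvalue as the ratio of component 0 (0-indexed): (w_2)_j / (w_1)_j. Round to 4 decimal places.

7.7059

w1 = Gv₀ = (4·(-3) + 7·(-1) + 1·2; 7·(-3) + (-1)·(-1) + 6·2; 1·(-3) + 6·(-1) + 1·2) = (-17, -8, -7)
w2 = Gw1 = (4·(-17) + 7·(-8) + 1·(-7); 7·(-17) + (-1)·(-8) + 6·(-7); 1·(-17) + 6·(-8) + 1·(-7)) = (-131, -153, -72)
Ratio at component: -131 / -17 = 7.7059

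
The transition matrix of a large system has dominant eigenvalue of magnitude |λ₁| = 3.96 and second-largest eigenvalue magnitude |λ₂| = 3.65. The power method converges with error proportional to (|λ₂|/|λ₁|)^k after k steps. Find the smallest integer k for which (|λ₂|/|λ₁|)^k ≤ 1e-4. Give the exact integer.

|λ₂/λ₁| = 3.65/3.96 = 0.92172
Need k ≥ ln(1e-4) / ln(0.92172) = -9.2103 / -0.0815 ≈ 112.987
Smallest integer k satisfying the bound: 113

113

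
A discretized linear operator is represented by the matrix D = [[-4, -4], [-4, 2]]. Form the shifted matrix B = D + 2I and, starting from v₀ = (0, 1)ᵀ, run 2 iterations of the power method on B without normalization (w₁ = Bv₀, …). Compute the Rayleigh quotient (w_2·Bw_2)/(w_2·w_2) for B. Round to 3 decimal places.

5.529

B = D + 2I has rows (-2, -4); (-4, 4)
w1 = Bv₀ = (-4, 4)
w2 = Bw1 = (-8, 32)
Bw2 = (-112, 160)
w2·Bw2 = 6016; w2·w2 = 1088; μ ≈ 6016/1088 = 5.529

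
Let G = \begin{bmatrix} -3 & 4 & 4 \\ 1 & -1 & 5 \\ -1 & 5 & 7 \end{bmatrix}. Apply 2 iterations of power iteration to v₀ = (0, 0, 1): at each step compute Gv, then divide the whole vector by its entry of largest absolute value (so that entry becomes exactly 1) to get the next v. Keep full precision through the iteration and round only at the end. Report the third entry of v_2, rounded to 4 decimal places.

Gv0 = (4.00000, 5.00000, 7.00000); divide by 7.00000 → v1 = (0.57143, 0.71429, 1.00000)
Gv1 = (5.14286, 4.85714, 10.00000); divide by 10.00000 → v2 = (0.51429, 0.48571, 1.00000)
Requested entry of v2: 70/70 = 1.0000

1.0000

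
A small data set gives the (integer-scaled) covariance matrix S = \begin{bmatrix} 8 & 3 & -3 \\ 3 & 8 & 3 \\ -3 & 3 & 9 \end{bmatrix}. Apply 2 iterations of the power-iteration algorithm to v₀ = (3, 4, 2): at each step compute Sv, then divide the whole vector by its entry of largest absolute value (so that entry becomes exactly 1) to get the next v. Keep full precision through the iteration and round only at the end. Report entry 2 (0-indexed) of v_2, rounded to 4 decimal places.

0.4537

Sv0 = (30.00000, 47.00000, 21.00000); divide by 47.00000 → v1 = (0.63830, 1.00000, 0.44681)
Sv1 = (6.76596, 11.25532, 5.10638); divide by 11.25532 → v2 = (0.60113, 1.00000, 0.45369)
Requested entry of v2: 240/529 = 0.4537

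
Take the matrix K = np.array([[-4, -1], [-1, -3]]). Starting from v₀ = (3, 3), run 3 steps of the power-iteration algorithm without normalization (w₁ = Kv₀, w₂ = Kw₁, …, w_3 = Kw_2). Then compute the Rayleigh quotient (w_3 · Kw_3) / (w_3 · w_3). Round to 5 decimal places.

w1 = Kv₀ = ((-4)·3 + (-1)·3; (-1)·3 + (-3)·3) = (-15, -12)
w2 = Kw1 = ((-4)·(-15) + (-1)·(-12); (-1)·(-15) + (-3)·(-12)) = (72, 51)
w3 = Kw2 = (-339, -225)
Kw3 = (1581, 1014)
w3·Kw3 = (-339)·1581 + (-225)·1014 = -764109; w3·w3 = (-339)·(-339) + (-225)·(-225) = 165546
λ ≈ -764109/165546 = -4.61569

λ ≈ -4.61569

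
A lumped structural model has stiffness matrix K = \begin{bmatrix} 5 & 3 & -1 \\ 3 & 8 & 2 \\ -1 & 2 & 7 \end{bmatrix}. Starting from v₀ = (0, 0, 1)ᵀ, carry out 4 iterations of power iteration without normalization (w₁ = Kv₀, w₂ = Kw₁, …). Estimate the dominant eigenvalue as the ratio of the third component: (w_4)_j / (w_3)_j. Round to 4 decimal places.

w1 = Kv₀ = (-1, 2, 7)
w2 = Kw1 = (-6, 27, 54)
w3 = Kw2 = (-3, 306, 438)
w4 = Kw3 = (465, 3315, 3681)
Ratio at component: 3681 / 438 = 8.4041

8.4041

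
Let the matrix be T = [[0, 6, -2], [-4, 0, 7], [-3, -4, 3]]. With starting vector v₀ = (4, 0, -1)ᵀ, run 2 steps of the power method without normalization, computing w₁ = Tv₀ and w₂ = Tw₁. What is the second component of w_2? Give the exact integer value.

w1 = Tv₀ = (0·4 + 6·0 + (-2)·(-1); (-4)·4 + 0·0 + 7·(-1); (-3)·4 + (-4)·0 + 3·(-1)) = (2, -23, -15)
w2 = Tw1 = (0·2 + 6·(-23) + (-2)·(-15); (-4)·2 + 0·(-23) + 7·(-15); (-3)·2 + (-4)·(-23) + 3·(-15)) = (-108, -113, 41)
The requested component of w2 is -113.

-113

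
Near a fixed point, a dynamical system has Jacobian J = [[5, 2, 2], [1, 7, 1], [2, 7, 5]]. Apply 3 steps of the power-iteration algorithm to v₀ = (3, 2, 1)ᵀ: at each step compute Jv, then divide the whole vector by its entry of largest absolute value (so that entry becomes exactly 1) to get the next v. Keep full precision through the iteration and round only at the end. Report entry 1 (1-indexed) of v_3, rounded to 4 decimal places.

0.6178

Jv0 = (21.00000, 18.00000, 25.00000); divide by 25.00000 → v1 = (0.84000, 0.72000, 1.00000)
Jv1 = (7.64000, 6.88000, 11.72000); divide by 11.72000 → v2 = (0.65188, 0.58703, 1.00000)
Jv2 = (6.43345, 5.76109, 10.41297); divide by 10.41297 → v3 = (0.61783, 0.55326, 1.00000)
Requested entry of v3: 1885/3051 = 0.6178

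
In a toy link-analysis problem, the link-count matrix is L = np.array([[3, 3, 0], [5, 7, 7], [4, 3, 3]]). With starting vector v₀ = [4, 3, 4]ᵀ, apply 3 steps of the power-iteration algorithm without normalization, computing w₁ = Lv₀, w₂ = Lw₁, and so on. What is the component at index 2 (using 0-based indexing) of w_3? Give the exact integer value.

w1 = Lv₀ = (21, 69, 37)
w2 = Lw1 = (270, 847, 402)
w3 = Lw2 = (3351, 10093, 4827)
The requested component of w3 is 4827.

4827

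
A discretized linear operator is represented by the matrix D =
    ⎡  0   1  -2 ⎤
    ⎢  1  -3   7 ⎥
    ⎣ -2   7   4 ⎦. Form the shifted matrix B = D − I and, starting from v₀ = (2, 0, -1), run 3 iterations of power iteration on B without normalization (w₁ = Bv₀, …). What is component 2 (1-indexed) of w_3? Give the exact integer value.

B = D − I has rows (-1, 1, -2); (1, -4, 7); (-2, 7, 3)
w1 = Bv₀ = (0, -5, -7)
w2 = Bw1 = (9, -29, -56)
w3 = Bw2 = (74, -267, -389)
Requested component of w3: -267

-267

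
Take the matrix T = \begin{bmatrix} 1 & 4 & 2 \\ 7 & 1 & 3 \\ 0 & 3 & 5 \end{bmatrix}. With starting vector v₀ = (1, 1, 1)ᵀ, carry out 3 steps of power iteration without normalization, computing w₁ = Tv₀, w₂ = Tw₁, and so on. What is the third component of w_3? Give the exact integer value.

617

w1 = Tv₀ = (1·1 + 4·1 + 2·1; 7·1 + 1·1 + 3·1; 0·1 + 3·1 + 5·1) = (7, 11, 8)
w2 = Tw1 = (1·7 + 4·11 + 2·8; 7·7 + 1·11 + 3·8; 0·7 + 3·11 + 5·8) = (67, 84, 73)
w3 = Tw2 = (549, 772, 617)
The requested component of w3 is 617.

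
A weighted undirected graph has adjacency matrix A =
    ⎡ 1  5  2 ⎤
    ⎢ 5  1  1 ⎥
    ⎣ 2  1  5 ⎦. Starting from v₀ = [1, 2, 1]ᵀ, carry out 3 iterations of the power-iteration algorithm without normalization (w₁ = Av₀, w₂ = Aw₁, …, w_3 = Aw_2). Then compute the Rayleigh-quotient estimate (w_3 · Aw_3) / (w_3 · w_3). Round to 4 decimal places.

7.6660

w1 = Av₀ = (1·1 + 5·2 + 2·1; 5·1 + 1·2 + 1·1; 2·1 + 1·2 + 5·1) = (13, 8, 9)
w2 = Aw1 = (1·13 + 5·8 + 2·9; 5·13 + 1·8 + 1·9; 2·13 + 1·8 + 5·9) = (71, 82, 79)
w3 = Aw2 = (639, 516, 619)
Aw3 = (4457, 4330, 4889)
w3·Aw3 = 639·4457 + 516·4330 + 619·4889 = 8108594; w3·w3 = 639·639 + 516·516 + 619·619 = 1057738
λ ≈ 8108594/1057738 = 7.6660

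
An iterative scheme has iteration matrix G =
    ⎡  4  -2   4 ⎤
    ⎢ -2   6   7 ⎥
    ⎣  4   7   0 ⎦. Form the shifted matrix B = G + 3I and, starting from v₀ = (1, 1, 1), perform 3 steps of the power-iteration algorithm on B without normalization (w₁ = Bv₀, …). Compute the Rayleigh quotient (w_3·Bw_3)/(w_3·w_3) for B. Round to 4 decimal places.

B = G + 3I has rows (7, -2, 4); (-2, 9, 7); (4, 7, 3)
w1 = Bv₀ = (7·1 + (-2)·1 + 4·1; (-2)·1 + 9·1 + 7·1; 4·1 + 7·1 + 3·1) = (9, 14, 14)
w2 = Bw1 = (7·9 + (-2)·14 + 4·14; (-2)·9 + 9·14 + 7·14; 4·9 + 7·14 + 3·14) = (91, 206, 176)
w3 = Bw2 = (929, 2904, 2334)
Bw3 = (10031, 40616, 31046)
w3·Bw3 = 199729027; w3·w3 = 14743813; μ ≈ 199729027/14743813 = 13.5466

μ ≈ 13.5466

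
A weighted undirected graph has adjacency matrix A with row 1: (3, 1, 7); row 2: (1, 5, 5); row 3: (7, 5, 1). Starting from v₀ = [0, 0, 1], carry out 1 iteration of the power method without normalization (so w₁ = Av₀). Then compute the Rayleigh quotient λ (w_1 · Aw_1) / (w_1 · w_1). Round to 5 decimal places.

6.54667

w1 = Av₀ = (3·0 + 1·0 + 7·1; 1·0 + 5·0 + 5·1; 7·0 + 5·0 + 1·1) = (7, 5, 1)
Aw1 = (33, 37, 75)
w1·Aw1 = 7·33 + 5·37 + 1·75 = 491; w1·w1 = 7·7 + 5·5 + 1·1 = 75
λ ≈ 491/75 = 6.54667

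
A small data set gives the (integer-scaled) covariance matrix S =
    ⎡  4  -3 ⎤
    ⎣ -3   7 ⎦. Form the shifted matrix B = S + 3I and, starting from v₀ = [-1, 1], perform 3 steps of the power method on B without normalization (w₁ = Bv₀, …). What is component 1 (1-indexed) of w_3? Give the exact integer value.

-1243

B = S + 3I has rows (7, -3); (-3, 10)
w1 = Bv₀ = (7·(-1) + (-3)·1; (-3)·(-1) + 10·1) = (-10, 13)
w2 = Bw1 = (7·(-10) + (-3)·13; (-3)·(-10) + 10·13) = (-109, 160)
w3 = Bw2 = (-1243, 1927)
Requested component of w3: -1243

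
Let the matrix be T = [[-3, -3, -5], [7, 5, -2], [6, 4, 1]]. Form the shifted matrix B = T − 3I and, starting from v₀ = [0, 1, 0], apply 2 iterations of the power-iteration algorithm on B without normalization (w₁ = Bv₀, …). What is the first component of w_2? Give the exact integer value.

-8

B = T − 3I has rows (-6, -3, -5); (7, 2, -2); (6, 4, -2)
w1 = Bv₀ = (-3, 2, 4)
w2 = Bw1 = (-8, -25, -18)
Requested component of w2: -8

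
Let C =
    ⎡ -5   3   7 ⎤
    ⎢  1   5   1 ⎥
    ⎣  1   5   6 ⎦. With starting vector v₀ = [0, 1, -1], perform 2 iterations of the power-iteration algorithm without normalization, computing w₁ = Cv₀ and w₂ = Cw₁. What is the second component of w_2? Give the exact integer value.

w1 = Cv₀ = ((-5)·0 + 3·1 + 7·(-1); 1·0 + 5·1 + 1·(-1); 1·0 + 5·1 + 6·(-1)) = (-4, 4, -1)
w2 = Cw1 = ((-5)·(-4) + 3·4 + 7·(-1); 1·(-4) + 5·4 + 1·(-1); 1·(-4) + 5·4 + 6·(-1)) = (25, 15, 10)
The requested component of w2 is 15.

15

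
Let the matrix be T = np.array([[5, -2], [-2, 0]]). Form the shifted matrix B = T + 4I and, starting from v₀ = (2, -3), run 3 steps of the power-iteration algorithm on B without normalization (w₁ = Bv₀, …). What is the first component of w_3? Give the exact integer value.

2456

B = T + 4I has rows (9, -2); (-2, 4)
w1 = Bv₀ = (9·2 + (-2)·(-3); (-2)·2 + 4·(-3)) = (24, -16)
w2 = Bw1 = (9·24 + (-2)·(-16); (-2)·24 + 4·(-16)) = (248, -112)
w3 = Bw2 = (2456, -944)
Requested component of w3: 2456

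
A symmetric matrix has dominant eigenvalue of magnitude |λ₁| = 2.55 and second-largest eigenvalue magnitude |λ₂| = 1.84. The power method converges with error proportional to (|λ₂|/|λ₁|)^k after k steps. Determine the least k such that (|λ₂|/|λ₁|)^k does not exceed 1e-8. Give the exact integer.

|λ₂/λ₁| = 1.84/2.55 = 0.72157
Need k ≥ ln(1e-8) / ln(0.72157) = -18.4207 / -0.3263 ≈ 56.448
Smallest integer k satisfying the bound: 57

57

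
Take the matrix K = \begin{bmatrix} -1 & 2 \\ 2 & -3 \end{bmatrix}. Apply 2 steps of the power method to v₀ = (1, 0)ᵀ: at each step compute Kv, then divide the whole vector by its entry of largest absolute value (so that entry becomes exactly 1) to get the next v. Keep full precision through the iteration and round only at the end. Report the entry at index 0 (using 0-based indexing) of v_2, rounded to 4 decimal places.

-0.6250

Kv0 = (-1.00000, 2.00000); divide by 2.00000 → v1 = (-0.50000, 1.00000)
Kv1 = (2.50000, -4.00000); divide by -4.00000 → v2 = (-0.62500, 1.00000)
Requested entry of v2: 5/-8 = -0.6250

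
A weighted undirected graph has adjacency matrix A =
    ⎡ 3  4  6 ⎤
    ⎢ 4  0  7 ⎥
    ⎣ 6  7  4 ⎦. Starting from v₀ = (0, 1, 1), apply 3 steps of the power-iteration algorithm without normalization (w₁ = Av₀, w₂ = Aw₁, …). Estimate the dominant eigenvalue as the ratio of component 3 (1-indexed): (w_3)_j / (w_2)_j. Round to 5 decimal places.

w1 = Av₀ = (10, 7, 11)
w2 = Aw1 = (124, 117, 153)
w3 = Aw2 = (1758, 1567, 2175)
Ratio at component: 2175 / 153 = 14.21569

λ ≈ 14.21569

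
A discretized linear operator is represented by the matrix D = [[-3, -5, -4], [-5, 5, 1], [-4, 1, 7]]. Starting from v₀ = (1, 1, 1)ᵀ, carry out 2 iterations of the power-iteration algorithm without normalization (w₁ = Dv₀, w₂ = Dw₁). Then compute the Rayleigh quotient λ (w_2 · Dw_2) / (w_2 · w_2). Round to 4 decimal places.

λ ≈ 5.1002

w1 = Dv₀ = (-12, 1, 4)
w2 = Dw1 = (15, 69, 77)
Dw2 = (-698, 347, 548)
w2·Dw2 = 15·(-698) + 69·347 + 77·548 = 55669; w2·w2 = 15·15 + 69·69 + 77·77 = 10915
λ ≈ 55669/10915 = 5.1002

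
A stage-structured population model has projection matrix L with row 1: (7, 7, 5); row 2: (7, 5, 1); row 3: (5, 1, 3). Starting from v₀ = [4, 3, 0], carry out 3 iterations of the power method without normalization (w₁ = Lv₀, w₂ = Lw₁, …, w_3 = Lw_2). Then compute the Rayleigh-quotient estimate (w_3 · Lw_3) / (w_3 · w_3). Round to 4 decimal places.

λ ≈ 14.7952

w1 = Lv₀ = (7·4 + 7·3 + 5·0; 7·4 + 5·3 + 1·0; 5·4 + 1·3 + 3·0) = (49, 43, 23)
w2 = Lw1 = (7·49 + 7·43 + 5·23; 7·49 + 5·43 + 1·23; 5·49 + 1·43 + 3·23) = (759, 581, 357)
w3 = Lw2 = (11165, 8575, 5447)
Lw3 = (165415, 126477, 80741)
w3·Lw3 = 11165·165415 + 8575·126477 + 5447·80741 = 3371194977; w3·w3 = 11165·11165 + 8575·8575 + 5447·5447 = 227857659
λ ≈ 3371194977/227857659 = 14.7952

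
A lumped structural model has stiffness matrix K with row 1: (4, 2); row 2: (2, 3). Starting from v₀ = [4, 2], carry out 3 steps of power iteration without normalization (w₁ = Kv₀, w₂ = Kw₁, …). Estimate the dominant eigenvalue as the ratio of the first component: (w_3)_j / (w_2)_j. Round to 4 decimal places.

λ ≈ 5.5185

w1 = Kv₀ = (20, 14)
w2 = Kw1 = (108, 82)
w3 = Kw2 = (596, 462)
Ratio at component: 596 / 108 = 5.5185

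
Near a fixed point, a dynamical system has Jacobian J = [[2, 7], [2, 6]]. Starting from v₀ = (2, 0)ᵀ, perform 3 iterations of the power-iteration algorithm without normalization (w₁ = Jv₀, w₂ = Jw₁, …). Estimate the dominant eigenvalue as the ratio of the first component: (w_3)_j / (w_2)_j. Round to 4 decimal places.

8.2222

w1 = Jv₀ = (4, 4)
w2 = Jw1 = (36, 32)
w3 = Jw2 = (296, 264)
Ratio at component: 296 / 36 = 8.2222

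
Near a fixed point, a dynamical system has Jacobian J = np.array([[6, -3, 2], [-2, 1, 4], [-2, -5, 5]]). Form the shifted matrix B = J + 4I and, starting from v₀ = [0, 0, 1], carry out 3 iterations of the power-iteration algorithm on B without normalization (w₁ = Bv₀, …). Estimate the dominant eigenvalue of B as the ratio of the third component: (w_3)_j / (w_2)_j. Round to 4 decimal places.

B = J + 4I has rows (10, -3, 2); (-2, 5, 4); (-2, -5, 9)
w1 = Bv₀ = (10·0 + (-3)·0 + 2·1; (-2)·0 + 5·0 + 4·1; (-2)·0 + (-5)·0 + 9·1) = (2, 4, 9)
w2 = Bw1 = (10·2 + (-3)·4 + 2·9; (-2)·2 + 5·4 + 4·9; (-2)·2 + (-5)·4 + 9·9) = (26, 52, 57)
w3 = Bw2 = (218, 436, 201)
Ratio: 201/57 = 3.5263

μ ≈ 3.5263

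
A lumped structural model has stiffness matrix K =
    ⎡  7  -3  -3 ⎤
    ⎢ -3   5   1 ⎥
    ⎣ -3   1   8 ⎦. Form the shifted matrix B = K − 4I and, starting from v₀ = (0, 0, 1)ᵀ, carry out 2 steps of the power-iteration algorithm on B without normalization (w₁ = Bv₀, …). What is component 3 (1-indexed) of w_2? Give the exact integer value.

26

B = K − 4I has rows (3, -3, -3); (-3, 1, 1); (-3, 1, 4)
w1 = Bv₀ = (3·0 + (-3)·0 + (-3)·1; (-3)·0 + 1·0 + 1·1; (-3)·0 + 1·0 + 4·1) = (-3, 1, 4)
w2 = Bw1 = (3·(-3) + (-3)·1 + (-3)·4; (-3)·(-3) + 1·1 + 1·4; (-3)·(-3) + 1·1 + 4·4) = (-24, 14, 26)
Requested component of w2: 26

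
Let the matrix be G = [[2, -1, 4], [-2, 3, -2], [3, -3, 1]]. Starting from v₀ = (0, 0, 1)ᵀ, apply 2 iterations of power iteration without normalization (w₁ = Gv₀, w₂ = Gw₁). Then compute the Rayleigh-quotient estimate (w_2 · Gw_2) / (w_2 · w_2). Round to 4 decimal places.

w1 = Gv₀ = (4, -2, 1)
w2 = Gw1 = (14, -16, 19)
Gw2 = (120, -114, 109)
w2·Gw2 = 14·120 + (-16)·(-114) + 19·109 = 5575; w2·w2 = 14·14 + (-16)·(-16) + 19·19 = 813
λ ≈ 5575/813 = 6.8573

6.8573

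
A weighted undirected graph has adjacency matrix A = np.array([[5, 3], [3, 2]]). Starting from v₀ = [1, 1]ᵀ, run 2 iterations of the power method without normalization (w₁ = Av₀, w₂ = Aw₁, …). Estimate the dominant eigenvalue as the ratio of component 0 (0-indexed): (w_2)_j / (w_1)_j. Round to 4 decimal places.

w1 = Av₀ = (5·1 + 3·1; 3·1 + 2·1) = (8, 5)
w2 = Aw1 = (5·8 + 3·5; 3·8 + 2·5) = (55, 34)
Ratio at component: 55 / 8 = 6.8750

λ ≈ 6.8750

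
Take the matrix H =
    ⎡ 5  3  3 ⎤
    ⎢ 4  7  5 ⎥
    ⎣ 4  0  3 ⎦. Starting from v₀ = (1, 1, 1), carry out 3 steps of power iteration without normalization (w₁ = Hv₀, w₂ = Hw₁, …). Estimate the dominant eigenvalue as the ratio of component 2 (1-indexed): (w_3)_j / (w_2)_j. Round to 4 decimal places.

w1 = Hv₀ = (11, 16, 7)
w2 = Hw1 = (124, 191, 65)
w3 = Hw2 = (1388, 2158, 691)
Ratio at component: 2158 / 191 = 11.2984

λ ≈ 11.2984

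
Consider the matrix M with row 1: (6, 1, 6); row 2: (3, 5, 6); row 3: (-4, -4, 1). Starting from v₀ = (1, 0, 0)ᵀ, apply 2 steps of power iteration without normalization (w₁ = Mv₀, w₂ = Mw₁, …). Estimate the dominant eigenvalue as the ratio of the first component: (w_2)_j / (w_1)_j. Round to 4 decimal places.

λ ≈ 2.5000

w1 = Mv₀ = (6·1 + 1·0 + 6·0; 3·1 + 5·0 + 6·0; (-4)·1 + (-4)·0 + 1·0) = (6, 3, -4)
w2 = Mw1 = (6·6 + 1·3 + 6·(-4); 3·6 + 5·3 + 6·(-4); (-4)·6 + (-4)·3 + 1·(-4)) = (15, 9, -40)
Ratio at component: 15 / 6 = 2.5000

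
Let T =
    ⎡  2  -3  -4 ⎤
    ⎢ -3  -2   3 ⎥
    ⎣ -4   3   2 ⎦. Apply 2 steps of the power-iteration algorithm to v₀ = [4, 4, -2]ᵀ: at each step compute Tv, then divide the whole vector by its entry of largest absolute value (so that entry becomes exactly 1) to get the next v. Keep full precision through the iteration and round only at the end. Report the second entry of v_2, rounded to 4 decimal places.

0.1356

Tv0 = (4.00000, -26.00000, -8.00000); divide by -26.00000 → v1 = (-0.15385, 1.00000, 0.30769)
Tv1 = (-4.53846, -0.61538, 4.23077); divide by -4.53846 → v2 = (1.00000, 0.13559, -0.93220)
Requested entry of v2: 16/118 = 0.1356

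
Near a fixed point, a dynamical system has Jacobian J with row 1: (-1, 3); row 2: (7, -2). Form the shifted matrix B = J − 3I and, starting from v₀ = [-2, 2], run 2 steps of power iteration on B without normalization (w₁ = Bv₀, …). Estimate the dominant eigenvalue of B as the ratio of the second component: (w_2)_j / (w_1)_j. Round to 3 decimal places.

μ ≈ -9.083

B = J − 3I has rows (-4, 3); (7, -5)
w1 = Bv₀ = ((-4)·(-2) + 3·2; 7·(-2) + (-5)·2) = (14, -24)
w2 = Bw1 = ((-4)·14 + 3·(-24); 7·14 + (-5)·(-24)) = (-128, 218)
Ratio: 218/-24 = -9.083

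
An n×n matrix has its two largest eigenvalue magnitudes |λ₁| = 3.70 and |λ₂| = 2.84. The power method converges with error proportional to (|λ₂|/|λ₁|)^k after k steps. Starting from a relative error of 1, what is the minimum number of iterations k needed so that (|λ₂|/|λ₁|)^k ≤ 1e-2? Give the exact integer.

|λ₂/λ₁| = 2.84/3.70 = 0.76757
Need k ≥ ln(1e-2) / ln(0.76757) = -4.6052 / -0.2645 ≈ 17.409
Smallest integer k satisfying the bound: 18

18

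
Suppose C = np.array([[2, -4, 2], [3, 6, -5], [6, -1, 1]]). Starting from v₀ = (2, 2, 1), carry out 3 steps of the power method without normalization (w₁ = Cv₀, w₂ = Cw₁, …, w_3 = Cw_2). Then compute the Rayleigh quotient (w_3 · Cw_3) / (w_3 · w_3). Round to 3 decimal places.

w1 = Cv₀ = (2·2 + (-4)·2 + 2·1; 3·2 + 6·2 + (-5)·1; 6·2 + (-1)·2 + 1·1) = (-2, 13, 11)
w2 = Cw1 = (2·(-2) + (-4)·13 + 2·11; 3·(-2) + 6·13 + (-5)·11; 6·(-2) + (-1)·13 + 1·11) = (-34, 17, -14)
w3 = Cw2 = (-164, 70, -235)
Cw3 = (-1078, 1103, -1289)
w3·Cw3 = (-164)·(-1078) + 70·1103 + (-235)·(-1289) = 556917; w3·w3 = (-164)·(-164) + 70·70 + (-235)·(-235) = 87021
λ ≈ 556917/87021 = 6.400

6.400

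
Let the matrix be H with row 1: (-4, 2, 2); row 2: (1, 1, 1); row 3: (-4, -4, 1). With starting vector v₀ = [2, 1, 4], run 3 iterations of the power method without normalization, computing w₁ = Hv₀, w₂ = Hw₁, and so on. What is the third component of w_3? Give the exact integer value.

w1 = Hv₀ = ((-4)·2 + 2·1 + 2·4; 1·2 + 1·1 + 1·4; (-4)·2 + (-4)·1 + 1·4) = (2, 7, -8)
w2 = Hw1 = ((-4)·2 + 2·7 + 2·(-8); 1·2 + 1·7 + 1·(-8); (-4)·2 + (-4)·7 + 1·(-8)) = (-10, 1, -44)
w3 = Hw2 = (-46, -53, -8)
The requested component of w3 is -8.

-8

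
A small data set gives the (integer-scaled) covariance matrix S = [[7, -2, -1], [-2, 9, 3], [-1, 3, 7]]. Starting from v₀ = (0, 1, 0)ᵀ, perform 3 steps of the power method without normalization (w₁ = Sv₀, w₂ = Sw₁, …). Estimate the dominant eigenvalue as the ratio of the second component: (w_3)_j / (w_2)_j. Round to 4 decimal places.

w1 = Sv₀ = (7·0 + (-2)·1 + (-1)·0; (-2)·0 + 9·1 + 3·0; (-1)·0 + 3·1 + 7·0) = (-2, 9, 3)
w2 = Sw1 = (7·(-2) + (-2)·9 + (-1)·3; (-2)·(-2) + 9·9 + 3·3; (-1)·(-2) + 3·9 + 7·3) = (-35, 94, 50)
w3 = Sw2 = (-483, 1066, 667)
Ratio at component: 1066 / 94 = 11.3404

11.3404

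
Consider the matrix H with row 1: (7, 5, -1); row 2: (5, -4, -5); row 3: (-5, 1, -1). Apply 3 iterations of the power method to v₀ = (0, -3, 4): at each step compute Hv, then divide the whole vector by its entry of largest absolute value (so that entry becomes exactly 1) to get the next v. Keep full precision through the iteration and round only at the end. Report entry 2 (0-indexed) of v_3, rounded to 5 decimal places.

Hv0 = (-19.000000, -8.000000, -7.000000); divide by -19.000000 → v1 = (1.000000, 0.421053, 0.368421)
Hv1 = (8.736842, 1.473684, -4.947368); divide by 8.736842 → v2 = (1.000000, 0.168675, -0.566265)
Hv2 = (8.409639, 7.156627, -4.265060); divide by 8.409639 → v3 = (1.000000, 0.851003, -0.507163)
Requested entry of v3: 708/-1396 = -0.50716

-0.50716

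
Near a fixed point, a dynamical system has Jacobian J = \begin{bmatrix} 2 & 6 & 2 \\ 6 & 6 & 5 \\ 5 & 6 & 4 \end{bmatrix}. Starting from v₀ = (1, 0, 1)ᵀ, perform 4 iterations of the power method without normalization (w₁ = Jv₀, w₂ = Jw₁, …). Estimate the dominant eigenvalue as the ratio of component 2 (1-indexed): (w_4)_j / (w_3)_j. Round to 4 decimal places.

λ ≈ 14.2241

w1 = Jv₀ = (4, 11, 9)
w2 = Jw1 = (92, 135, 122)
w3 = Jw2 = (1238, 1972, 1758)
w4 = Jw3 = (17824, 28050, 25054)
Ratio at component: 28050 / 1972 = 14.2241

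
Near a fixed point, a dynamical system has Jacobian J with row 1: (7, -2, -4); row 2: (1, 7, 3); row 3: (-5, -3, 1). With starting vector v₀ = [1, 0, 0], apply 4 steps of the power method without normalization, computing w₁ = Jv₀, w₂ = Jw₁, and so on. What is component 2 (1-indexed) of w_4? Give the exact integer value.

-965

w1 = Jv₀ = (7·1 + (-2)·0 + (-4)·0; 1·1 + 7·0 + 3·0; (-5)·1 + (-3)·0 + 1·0) = (7, 1, -5)
w2 = Jw1 = (7·7 + (-2)·1 + (-4)·(-5); 1·7 + 7·1 + 3·(-5); (-5)·7 + (-3)·1 + 1·(-5)) = (67, -1, -43)
w3 = Jw2 = (643, -69, -375)
w4 = Jw3 = (6139, -965, -3383)
The requested component of w4 is -965.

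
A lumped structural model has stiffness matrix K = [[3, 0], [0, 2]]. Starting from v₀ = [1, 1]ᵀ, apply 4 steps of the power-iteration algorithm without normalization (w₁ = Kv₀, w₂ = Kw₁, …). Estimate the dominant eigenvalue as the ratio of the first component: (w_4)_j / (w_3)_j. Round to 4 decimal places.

λ ≈ 3.0000

w1 = Kv₀ = (3·1 + 0·1; 0·1 + 2·1) = (3, 2)
w2 = Kw1 = (3·3 + 0·2; 0·3 + 2·2) = (9, 4)
w3 = Kw2 = (27, 8)
w4 = Kw3 = (81, 16)
Ratio at component: 81 / 27 = 3.0000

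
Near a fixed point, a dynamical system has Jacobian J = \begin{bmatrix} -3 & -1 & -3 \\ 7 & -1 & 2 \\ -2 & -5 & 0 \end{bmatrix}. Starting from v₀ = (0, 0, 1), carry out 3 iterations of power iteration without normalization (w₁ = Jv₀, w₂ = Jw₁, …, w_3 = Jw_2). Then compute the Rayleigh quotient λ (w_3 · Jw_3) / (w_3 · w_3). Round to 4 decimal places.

λ ≈ -1.7781

w1 = Jv₀ = (-3, 2, 0)
w2 = Jw1 = (7, -23, -4)
w3 = Jw2 = (14, 64, 101)
Jw3 = (-409, 236, -348)
w3·Jw3 = 14·(-409) + 64·236 + 101·(-348) = -25770; w3·w3 = 14·14 + 64·64 + 101·101 = 14493
λ ≈ -25770/14493 = -1.7781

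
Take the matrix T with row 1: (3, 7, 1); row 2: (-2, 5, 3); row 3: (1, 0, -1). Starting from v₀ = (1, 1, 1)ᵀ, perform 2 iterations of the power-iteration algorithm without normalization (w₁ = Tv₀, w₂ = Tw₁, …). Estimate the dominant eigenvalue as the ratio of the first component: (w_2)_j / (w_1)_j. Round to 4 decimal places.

w1 = Tv₀ = (11, 6, 0)
w2 = Tw1 = (75, 8, 11)
Ratio at component: 75 / 11 = 6.8182

λ ≈ 6.8182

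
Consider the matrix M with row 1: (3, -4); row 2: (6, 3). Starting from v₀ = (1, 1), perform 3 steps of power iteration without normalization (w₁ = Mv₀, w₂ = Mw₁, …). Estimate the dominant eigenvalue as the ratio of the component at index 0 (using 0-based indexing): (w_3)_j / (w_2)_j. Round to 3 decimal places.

w1 = Mv₀ = (3·1 + (-4)·1; 6·1 + 3·1) = (-1, 9)
w2 = Mw1 = (3·(-1) + (-4)·9; 6·(-1) + 3·9) = (-39, 21)
w3 = Mw2 = (-201, -171)
Ratio at component: -201 / -39 = 5.154

5.154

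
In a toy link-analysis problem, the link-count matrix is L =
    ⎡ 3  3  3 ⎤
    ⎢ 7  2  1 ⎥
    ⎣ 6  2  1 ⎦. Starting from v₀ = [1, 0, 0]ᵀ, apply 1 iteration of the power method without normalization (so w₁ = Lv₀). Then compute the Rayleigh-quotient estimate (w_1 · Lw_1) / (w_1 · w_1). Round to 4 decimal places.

w1 = Lv₀ = (3, 7, 6)
Lw1 = (48, 41, 38)
w1·Lw1 = 3·48 + 7·41 + 6·38 = 659; w1·w1 = 3·3 + 7·7 + 6·6 = 94
λ ≈ 659/94 = 7.0106

7.0106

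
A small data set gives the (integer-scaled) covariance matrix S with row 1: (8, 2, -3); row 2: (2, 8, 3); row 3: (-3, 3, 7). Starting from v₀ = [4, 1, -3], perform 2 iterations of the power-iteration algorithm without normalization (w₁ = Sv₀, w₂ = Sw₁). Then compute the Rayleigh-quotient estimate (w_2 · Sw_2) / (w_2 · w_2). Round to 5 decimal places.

w1 = Sv₀ = (8·4 + 2·1 + (-3)·(-3); 2·4 + 8·1 + 3·(-3); (-3)·4 + 3·1 + 7·(-3)) = (43, 7, -30)
w2 = Sw1 = (8·43 + 2·7 + (-3)·(-30); 2·43 + 8·7 + 3·(-30); (-3)·43 + 3·7 + 7·(-30)) = (448, 52, -318)
Sw2 = (4642, 358, -3414)
w2·Sw2 = 448·4642 + 52·358 + (-318)·(-3414) = 3183884; w2·w2 = 448·448 + 52·52 + (-318)·(-318) = 304532
λ ≈ 3183884/304532 = 10.45501

10.45501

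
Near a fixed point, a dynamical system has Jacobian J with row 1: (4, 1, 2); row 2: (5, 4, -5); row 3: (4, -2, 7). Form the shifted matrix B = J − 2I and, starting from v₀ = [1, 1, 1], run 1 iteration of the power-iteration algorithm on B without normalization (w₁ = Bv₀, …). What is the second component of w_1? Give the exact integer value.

2

B = J − 2I has rows (2, 1, 2); (5, 2, -5); (4, -2, 5)
w1 = Bv₀ = (2·1 + 1·1 + 2·1; 5·1 + 2·1 + (-5)·1; 4·1 + (-2)·1 + 5·1) = (5, 2, 7)
Requested component of w1: 2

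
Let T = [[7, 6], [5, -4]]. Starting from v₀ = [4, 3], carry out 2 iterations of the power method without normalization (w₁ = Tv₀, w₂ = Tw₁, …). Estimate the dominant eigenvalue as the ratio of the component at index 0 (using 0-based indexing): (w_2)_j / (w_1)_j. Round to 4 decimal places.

w1 = Tv₀ = (7·4 + 6·3; 5·4 + (-4)·3) = (46, 8)
w2 = Tw1 = (7·46 + 6·8; 5·46 + (-4)·8) = (370, 198)
Ratio at component: 370 / 46 = 8.0435

λ ≈ 8.0435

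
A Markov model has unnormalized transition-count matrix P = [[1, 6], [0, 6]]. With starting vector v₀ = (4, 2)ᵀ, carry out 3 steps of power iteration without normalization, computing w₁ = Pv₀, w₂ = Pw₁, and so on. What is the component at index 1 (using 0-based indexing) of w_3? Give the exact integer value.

w1 = Pv₀ = (1·4 + 6·2; 0·4 + 6·2) = (16, 12)
w2 = Pw1 = (1·16 + 6·12; 0·16 + 6·12) = (88, 72)
w3 = Pw2 = (520, 432)
The requested component of w3 is 432.

432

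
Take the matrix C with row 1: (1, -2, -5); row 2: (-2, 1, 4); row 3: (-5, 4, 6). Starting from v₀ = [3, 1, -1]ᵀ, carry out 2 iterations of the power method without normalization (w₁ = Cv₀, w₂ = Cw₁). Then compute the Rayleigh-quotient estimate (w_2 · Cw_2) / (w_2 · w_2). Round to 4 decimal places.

w1 = Cv₀ = (1·3 + (-2)·1 + (-5)·(-1); (-2)·3 + 1·1 + 4·(-1); (-5)·3 + 4·1 + 6·(-1)) = (6, -9, -17)
w2 = Cw1 = (1·6 + (-2)·(-9) + (-5)·(-17); (-2)·6 + 1·(-9) + 4·(-17); (-5)·6 + 4·(-9) + 6·(-17)) = (109, -89, -168)
Cw2 = (1127, -979, -1909)
w2·Cw2 = 109·1127 + (-89)·(-979) + (-168)·(-1909) = 530686; w2·w2 = 109·109 + (-89)·(-89) + (-168)·(-168) = 48026
λ ≈ 530686/48026 = 11.0500

λ ≈ 11.0500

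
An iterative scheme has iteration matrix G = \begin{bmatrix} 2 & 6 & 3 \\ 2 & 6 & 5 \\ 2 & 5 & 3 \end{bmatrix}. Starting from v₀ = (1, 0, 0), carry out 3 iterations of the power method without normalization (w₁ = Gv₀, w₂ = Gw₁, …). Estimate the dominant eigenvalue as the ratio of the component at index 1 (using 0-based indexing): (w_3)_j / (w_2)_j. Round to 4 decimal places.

11.5385

w1 = Gv₀ = (2, 2, 2)
w2 = Gw1 = (22, 26, 20)
w3 = Gw2 = (260, 300, 234)
Ratio at component: 300 / 26 = 11.5385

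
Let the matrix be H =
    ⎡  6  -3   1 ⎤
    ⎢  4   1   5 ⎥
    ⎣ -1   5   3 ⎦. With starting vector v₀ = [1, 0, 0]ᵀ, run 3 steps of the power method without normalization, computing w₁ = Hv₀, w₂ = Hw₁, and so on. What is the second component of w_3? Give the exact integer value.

w1 = Hv₀ = (6·1 + (-3)·0 + 1·0; 4·1 + 1·0 + 5·0; (-1)·1 + 5·0 + 3·0) = (6, 4, -1)
w2 = Hw1 = (6·6 + (-3)·4 + 1·(-1); 4·6 + 1·4 + 5·(-1); (-1)·6 + 5·4 + 3·(-1)) = (23, 23, 11)
w3 = Hw2 = (80, 170, 125)
The requested component of w3 is 170.

170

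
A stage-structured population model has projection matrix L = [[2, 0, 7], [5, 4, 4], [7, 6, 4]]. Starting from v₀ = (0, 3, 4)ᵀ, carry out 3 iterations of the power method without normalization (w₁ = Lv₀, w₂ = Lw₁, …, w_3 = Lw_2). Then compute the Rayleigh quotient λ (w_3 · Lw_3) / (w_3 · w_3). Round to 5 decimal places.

w1 = Lv₀ = (28, 28, 34)
w2 = Lw1 = (294, 388, 500)
w3 = Lw2 = (4088, 5022, 6386)
Lw3 = (52878, 66072, 84292)
w3·Lw3 = 4088·52878 + 5022·66072 + 6386·84292 = 1086267560; w3·w3 = 4088·4088 + 5022·5022 + 6386·6386 = 82713224
λ ≈ 1086267560/82713224 = 13.13294

λ ≈ 13.13294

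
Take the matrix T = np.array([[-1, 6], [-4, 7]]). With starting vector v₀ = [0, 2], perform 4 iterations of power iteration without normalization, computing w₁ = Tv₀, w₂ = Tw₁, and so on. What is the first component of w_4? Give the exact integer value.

w1 = Tv₀ = (12, 14)
w2 = Tw1 = (72, 50)
w3 = Tw2 = (228, 62)
w4 = Tw3 = (144, -478)
The requested component of w4 is 144.

144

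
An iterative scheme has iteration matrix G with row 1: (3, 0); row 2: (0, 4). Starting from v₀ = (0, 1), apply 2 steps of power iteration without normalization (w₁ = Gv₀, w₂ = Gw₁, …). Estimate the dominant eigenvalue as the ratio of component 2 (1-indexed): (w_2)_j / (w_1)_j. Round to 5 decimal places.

w1 = Gv₀ = (3·0 + 0·1; 0·0 + 4·1) = (0, 4)
w2 = Gw1 = (3·0 + 0·4; 0·0 + 4·4) = (0, 16)
Ratio at component: 16 / 4 = 4.00000

4.00000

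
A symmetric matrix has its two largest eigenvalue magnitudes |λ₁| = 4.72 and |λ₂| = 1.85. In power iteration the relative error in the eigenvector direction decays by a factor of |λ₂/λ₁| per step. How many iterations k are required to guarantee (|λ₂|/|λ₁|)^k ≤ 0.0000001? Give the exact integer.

|λ₂/λ₁| = 1.85/4.72 = 0.39195
Need k ≥ ln(0.0000001) / ln(0.39195) = -16.1181 / -0.9366 ≈ 17.209
Smallest integer k satisfying the bound: 18

18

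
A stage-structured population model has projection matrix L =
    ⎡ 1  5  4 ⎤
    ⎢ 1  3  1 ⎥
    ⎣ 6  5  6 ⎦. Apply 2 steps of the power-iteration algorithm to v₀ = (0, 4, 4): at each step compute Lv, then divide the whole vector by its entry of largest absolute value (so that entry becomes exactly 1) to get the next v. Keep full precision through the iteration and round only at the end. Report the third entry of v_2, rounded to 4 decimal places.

Lv0 = (36.00000, 16.00000, 44.00000); divide by 44.00000 → v1 = (0.81818, 0.36364, 1.00000)
Lv1 = (6.63636, 2.90909, 12.72727); divide by 12.72727 → v2 = (0.52143, 0.22857, 1.00000)
Requested entry of v2: 560/560 = 1.0000

1.0000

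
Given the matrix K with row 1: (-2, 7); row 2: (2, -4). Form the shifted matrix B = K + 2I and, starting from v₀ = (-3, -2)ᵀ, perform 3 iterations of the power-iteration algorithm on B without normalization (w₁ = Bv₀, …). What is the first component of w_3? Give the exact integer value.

B = K + 2I has rows (0, 7); (2, -2)
w1 = Bv₀ = (-14, -2)
w2 = Bw1 = (-14, -24)
w3 = Bw2 = (-168, 20)
Requested component of w3: -168

-168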